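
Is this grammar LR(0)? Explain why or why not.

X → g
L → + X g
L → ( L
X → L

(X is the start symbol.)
Yes, the grammar is LR(0)

Augment with X' → X and build the canonical LR(0) collection (I0 = CLOSURE({[X' → . X]}), then GOTO on every symbol after a dot until no new states appear). It has 9 states:
  I0: { [L → . ( L], [L → . + X g], [X → . L], [X → . g], [X' → . X] }  — shift
  I1: { [L → ( . L], [L → . ( L], [L → . + X g] }  — shift
  I2: { [L → + . X g], [L → . ( L], [L → . + X g], [X → . L], [X → . g] }  — shift
  I3: { [X → L .] }  — reduce
  I4: { [X' → X .] }  — accept
  I5: { [X → g .] }  — reduce
  I6: { [L → + X . g] }  — shift
  I7: { [L → + X g .] }  — reduce
  I8: { [L → ( L .] }  — reduce

Every state is either a pure shift/goto state or contains exactly one complete item and nothing to shift — no conflicts. The grammar is LR(0).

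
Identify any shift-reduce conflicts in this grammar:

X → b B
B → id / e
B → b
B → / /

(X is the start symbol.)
Augment with X' → X and build the canonical LR(0) collection (I0 = CLOSURE({[X' → . X]}), then GOTO on every symbol after a dot until no new states appear). It has 10 states:
  I0: { [X → . b B], [X' → . X] }  — shift
  I1: { [X' → X .] }  — accept
  I2: { [B → . / /], [B → . b], [B → . id / e], [X → b . B] }  — shift
  I3: { [B → / . /] }  — shift
  I4: { [X → b B .] }  — reduce
  I5: { [B → b .] }  — reduce
  I6: { [B → id . / e] }  — shift
  I7: { [B → id / . e] }  — shift
  I8: { [B → id / e .] }  — reduce
  I9: { [B → / / .] }  — reduce

No state contains both a complete item and a shift item.

Answer: No shift-reduce conflicts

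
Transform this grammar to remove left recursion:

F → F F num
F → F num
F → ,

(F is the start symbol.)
F is directly left-recursive. The standard transformation for
  A → A α₁ | ... | A α_m | β₁ | ... | β_n
is
  A  → β₁ A' | ... | β_n A'
  A' → α₁ A' | ... | α_m A' | ε

F → , becomes F → , F'
F → F F num becomes F' → F num F'
F → F num becomes F' → num F'
Add F' → ε

Resulting grammar:
F → , F'
F' → F num F'
F' → num F'
F' → ε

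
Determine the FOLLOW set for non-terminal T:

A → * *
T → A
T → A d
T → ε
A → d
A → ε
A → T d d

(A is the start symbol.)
To compute FOLLOW(T), find every occurrence of T on a right-hand side N → α T β: add FIRST(β) \ {ε}, and if β is empty or nullable also add FOLLOW(N). Iterate to a fixed point.

In A → T d d: T is followed by d d, add FIRST(d d) \ {ε} = { 'd' }

Taking the union: FOLLOW(T) = { 'd' }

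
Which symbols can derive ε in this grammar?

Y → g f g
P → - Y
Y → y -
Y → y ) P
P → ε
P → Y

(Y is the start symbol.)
A non-terminal is nullable if it can derive ε (the empty string): either it has an ε-production, or it has a production whose right-hand side consists entirely of nullable non-terminals.

ε-productions: P → ε
So P is immediately nullable.
No further non-terminal can be added: every production for the remaining non-terminals contains a terminal or a non-nullable non-terminal.
Nullable = { 'P' }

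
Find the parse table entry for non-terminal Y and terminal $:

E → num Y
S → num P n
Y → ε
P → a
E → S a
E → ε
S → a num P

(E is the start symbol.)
Y → ε

To find M[Y, $], we find productions for Y where $ is in the predict set (PREDICT(N → α) = (FIRST(α) \ {ε}) ∪ (FOLLOW(N) if α ⇒* ε)).

Relevant sets:
  FOLLOW(Y) = { $ }

Y → ε: PREDICT = { $ }
  $ is in predict set, so this production goes in M[Y, $]

M[Y, $] = Y → ε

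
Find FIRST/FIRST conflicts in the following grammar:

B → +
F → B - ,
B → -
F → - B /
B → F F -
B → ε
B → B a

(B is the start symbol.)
FIRST sets of the non-terminals at (or reachable through a nullable prefix from) the front of some alternative:
  FIRST(F) = { '+', '-', 'a' }
  FIRST(B) = { '+', '-', 'a', ε }

Productions for B:
  B → +: FIRST = { '+' }
  B → -: FIRST = { '-' }
  B → F F -: FIRST = { '+', '-', 'a' }
  B → ε: FIRST = { ε }
  B → B a: FIRST = { '+', '-', 'a' }
Productions for F:
  F → B - ,: FIRST = { '+', '-', 'a' }
  F → - B /: FIRST = { '-' }

Conflict for B: B → + and B → F F -
  Overlap: { '+' }
Conflict for B: B → + and B → B a
  Overlap: { '+' }
Conflict for B: B → - and B → F F -
  Overlap: { '-' }
Conflict for B: B → - and B → B a
  Overlap: { '-' }
Conflict for B: B → F F - and B → B a
  Overlap: { '+', '-', 'a' }
Conflict for F: F → B - , and F → - B /
  Overlap: { '-' }

Answer: Yes. B → '+' / B → F F '-' on { '+' }; B → '+' / B → B a on { '+' }; B → '-' / B → F F '-' on { '-' }; B → '-' / B → B a on { '-' }; B → F F '-' / B → B a on { '+', '-', 'a' }; F → B '-' ',' / F → '-' B '/' on { '-' }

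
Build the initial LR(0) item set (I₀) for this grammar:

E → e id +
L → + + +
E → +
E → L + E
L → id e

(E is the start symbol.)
First, augment the grammar with E' → E
I₀ = CLOSURE({ [E' → . E] }):
  [E' → . E] has the dot before E: add [E → . e id +], [E → . +], [E → . L + E]
  [E → . L + E] has the dot before L: add [L → . + + +], [L → . id e]
No further items can be added.

I₀ = { [E → . +], [E → . L + E], [E → . e id +], [E' → . E], [L → . + + +], [L → . id e] }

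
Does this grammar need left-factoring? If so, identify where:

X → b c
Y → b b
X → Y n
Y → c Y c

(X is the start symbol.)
No, left-factoring is not needed

Left-factoring is needed when two productions for the same non-terminal
share a common prefix on the right-hand side.

Productions for X:
  X → b c
  X → Y n
Productions for Y:
  Y → b b
  Y → c Y c

No common prefixes found.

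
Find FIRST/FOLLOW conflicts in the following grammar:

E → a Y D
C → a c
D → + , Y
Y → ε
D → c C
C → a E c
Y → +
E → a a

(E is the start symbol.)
Nullable non-terminals: Y.

Y: nullable alternative(s) Y → ε; FOLLOW(Y) = { $, '+', 'c' }
  Y → ε: FIRST \ {ε} = { } — this is the only nullable alternative, skip
  Y → +: FIRST \ {ε} = { '+' } — overlaps FOLLOW(Y) on { '+' }: CONFLICT

C, D, E have no nullable alternative, so no FIRST/FOLLOW check is needed there.

So the grammar has 1 FIRST/FOLLOW conflict (marked CONFLICT above).

Answer: Yes. Y → '+' with FOLLOW(Y) on { '+' }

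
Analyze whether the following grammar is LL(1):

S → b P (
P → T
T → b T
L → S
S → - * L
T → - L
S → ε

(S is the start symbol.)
A grammar is LL(1) if for each non-terminal N with multiple productions, the predict sets of those productions are pairwise disjoint, where PREDICT(N → α) = (FIRST(α) \ {ε}) ∪ (FOLLOW(N) if α ⇒* ε).

Relevant sets:
  FOLLOW(S) = { $, '(' }

For S:
  PREDICT(S → b P '(') = { 'b' }
  PREDICT(S → '-' '*' L) = { '-' }
  PREDICT(S → ε) = { $, '(' }
For T:
  PREDICT(T → b T) = { 'b' }
  PREDICT(T → '-' L) = { '-' }
P, L have a single production, so nothing to check there.

All predict sets are disjoint. The grammar IS LL(1).

Answer: Yes, the grammar is LL(1).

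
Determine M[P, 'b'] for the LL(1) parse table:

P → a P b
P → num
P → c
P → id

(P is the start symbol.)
To find M[P, 'b'], we find productions for P where 'b' is in the predict set (PREDICT(N → α) = (FIRST(α) \ {ε}) ∪ (FOLLOW(N) if α ⇒* ε)).

P → a P b: PREDICT = { 'a' }
P → num: PREDICT = { 'num' }
P → c: PREDICT = { 'c' }
P → id: PREDICT = { 'id' }

M[P, 'b'] is empty (no production applies)

Answer: Empty (error entry)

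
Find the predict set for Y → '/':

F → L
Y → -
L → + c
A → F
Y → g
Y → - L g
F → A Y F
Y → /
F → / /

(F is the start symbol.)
{ '/' }

PREDICT(Y → '/') = (FIRST(RHS) \ {ε}) ∪ (FOLLOW(Y) if ε ∈ FIRST(RHS), i.e. RHS ⇒* ε)
FIRST('/') = { '/' }
ε ∉ FIRST('/'), so FOLLOW(Y) is not added.
PREDICT(Y → '/') = { '/' }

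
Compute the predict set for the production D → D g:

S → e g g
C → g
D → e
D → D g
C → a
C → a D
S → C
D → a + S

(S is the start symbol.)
PREDICT(D → D g) = (FIRST(RHS) \ {ε}) ∪ (FOLLOW(D) if ε ∈ FIRST(RHS), i.e. RHS ⇒* ε)
FIRST(D) = { 'a', 'e' }
FIRST(D g) = { 'a', 'e' }
ε ∉ FIRST(D g), so FOLLOW(D) is not added.
PREDICT(D → D g) = { 'a', 'e' }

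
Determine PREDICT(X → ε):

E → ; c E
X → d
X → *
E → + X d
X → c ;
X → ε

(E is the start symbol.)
PREDICT(X → ε) = (FIRST(RHS) \ {ε}) ∪ (FOLLOW(X) if ε ∈ FIRST(RHS), i.e. RHS ⇒* ε)
The right-hand side is ε (FIRST(ε) = { ε }), so the predict set is FOLLOW(X) = { 'd' }
PREDICT(X → ε) = { 'd' }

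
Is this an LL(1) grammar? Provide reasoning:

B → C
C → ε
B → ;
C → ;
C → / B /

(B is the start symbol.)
A grammar is LL(1) if for each non-terminal N with multiple productions, the predict sets of those productions are pairwise disjoint, where PREDICT(N → α) = (FIRST(α) \ {ε}) ∪ (FOLLOW(N) if α ⇒* ε).

Relevant sets:
  FIRST(C) = { '/', ';', ε }
  FOLLOW(B) = { $, '/' }
  FOLLOW(C) = { $, '/' }

For B:
  PREDICT(B → C) = { $, '/', ';' }
  PREDICT(B → ';') = { ';' }
For C:
  PREDICT(C → ε) = { $, '/' }
  PREDICT(C → ';') = { ';' }
  PREDICT(C → '/' B '/') = { '/' }

Conflict found: Predict set conflict for B: { ';' }
The grammar is NOT LL(1).

Answer: No. Predict set conflict for B: { ';' }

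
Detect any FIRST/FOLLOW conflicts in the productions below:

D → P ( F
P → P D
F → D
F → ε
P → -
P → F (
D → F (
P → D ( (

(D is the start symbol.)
Yes. F → D with FOLLOW(F) on { '(', '-' }

Nullable non-terminals: F.
FIRST sets used below: FIRST(D) = { '(', '-' }

F: nullable alternative(s) F → ε; FOLLOW(F) = { $, '(', '-' }
  F → D: FIRST \ {ε} = { '(', '-' } — overlaps FOLLOW(F) on { '(', '-' }: CONFLICT
  F → ε: FIRST \ {ε} = { } — this is the only nullable alternative, skip

D, P have no nullable alternative, so no FIRST/FOLLOW check is needed there.

So the grammar has 1 FIRST/FOLLOW conflict (marked CONFLICT above).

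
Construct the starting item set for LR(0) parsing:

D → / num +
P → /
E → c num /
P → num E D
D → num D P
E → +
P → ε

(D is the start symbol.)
First, augment the grammar with D' → D
I₀ = CLOSURE({ [D' → . D] }):
  [D' → . D] has the dot before D: add [D → . / num +], [D → . num D P]
No further items can be added.

I₀ = { [D → . / num +], [D → . num D P], [D' → . D] }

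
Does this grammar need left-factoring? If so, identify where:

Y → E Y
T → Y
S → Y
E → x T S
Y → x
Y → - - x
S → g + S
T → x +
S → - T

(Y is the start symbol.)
Left-factoring is needed when two productions for the same non-terminal
share a common prefix on the right-hand side.

Productions for Y:
  Y → E Y
  Y → x
  Y → - - x
Productions for T:
  T → Y
  T → x +
Productions for S:
  S → Y
  S → g + S
  S → - T

No common prefixes found.

Answer: No, left-factoring is not needed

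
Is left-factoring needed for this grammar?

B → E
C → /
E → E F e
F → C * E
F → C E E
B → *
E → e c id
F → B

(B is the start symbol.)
Yes, F has productions with common prefix 'C'

Left-factoring is needed when two productions for the same non-terminal
share a common prefix on the right-hand side.

Productions for B:
  B → E
  B → *
Productions for E:
  E → E F e
  E → e c id
Productions for F:
  F → C * E
  F → C E E
  F → B

Found common prefix 'C' in productions for F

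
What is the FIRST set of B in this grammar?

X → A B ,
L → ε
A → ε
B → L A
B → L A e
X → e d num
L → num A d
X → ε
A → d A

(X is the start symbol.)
{ 'd', 'e', 'num', ε }

FIRST sets of the other non-terminals involved (by the same procedure, iterated to a fixed point):
  FIRST(L) = { 'num', ε }
  FIRST(A) = { 'd', ε }

From B → L A:
  - L is a non-terminal: add FIRST(L) \ {ε} = { 'num' }
    L is nullable, so continue to the next symbol
  - A is a non-terminal: add FIRST(A) \ {ε} = { 'd' }
    A is nullable and nothing follows, so the whole right-hand side can vanish: ε ∈ FIRST(B)
From B → L A e:
  - L is a non-terminal: add FIRST(L) \ {ε} = { 'num' }
    L is nullable, so continue to the next symbol
  - A is a non-terminal: add FIRST(A) \ {ε} = { 'd' }
    A is nullable, so continue to the next symbol
  - e is a terminal: add 'e' and stop

Collecting: FIRST(B) = { 'd', 'e', 'num', ε }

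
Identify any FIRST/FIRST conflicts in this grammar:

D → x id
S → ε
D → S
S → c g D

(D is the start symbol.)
No FIRST/FIRST conflicts.

FIRST sets of the non-terminals at (or reachable through a nullable prefix from) the front of some alternative:
  FIRST(S) = { 'c', ε }

Productions for D:
  D → x id: FIRST = { 'x' }
  D → S: FIRST = { 'c', ε }
Productions for S:
  S → ε: FIRST = { ε }
  S → c g D: FIRST = { 'c' }

All alternatives of each non-terminal have pairwise disjoint FIRST sets.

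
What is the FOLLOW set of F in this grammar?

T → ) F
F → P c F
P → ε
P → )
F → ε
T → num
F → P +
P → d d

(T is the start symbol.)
{ $ }

To compute FOLLOW(F), find every occurrence of F on a right-hand side N → α F β: add FIRST(β) \ {ε}, and if β is empty or nullable also add FOLLOW(N). Iterate to a fixed point.

In T → ) F: F is at the end, add FOLLOW(T)
In F → P c F: F is at the end; this adds FOLLOW(F) to itself — nothing new

The FOLLOW sets referred to above (computed the same way, to a fixed point):
  FOLLOW(T) = { $ }

Taking the union: FOLLOW(F) = { $ }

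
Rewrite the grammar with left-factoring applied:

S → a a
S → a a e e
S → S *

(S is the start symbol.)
Left-factoring transforms A → αβ₁ | αβ₂ into A → αA' and A' → β₁ | β₂
(α is the longest common prefix among the alternatives). Repeat until
no nonterminal has two alternatives with a common prefix.

Round 1: S has alternatives sharing prefix 'a a'. Introduce S': S → a a S'
  Add: S' → ε
  Add: S' → e e

No remaining common prefixes — done.

Resulting grammar:
S → a a S'
S' → ε
S' → e e
S → S *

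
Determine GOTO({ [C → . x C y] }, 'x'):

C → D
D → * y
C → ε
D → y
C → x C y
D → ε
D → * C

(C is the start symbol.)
{ [C → . D], [C → . x C y], [C → .], [C → x . C y], [D → . * C], [D → . * y], [D → . y], [D → .] }

GOTO(I, 'x') = CLOSURE({ [A → αX.β] : [A → α.Xβ] ∈ I, X = 'x' })

Items with dot before 'x', with the dot advanced:
  [C → . x C y] → [C → x . C y]
Closure of the advanced items:
  [C → x . C y] has the dot before C: add [C → . D], [C → .], [C → . x C y]
  [C → . D] has the dot before D: add [D → . * y], [D → . y], [D → .], [D → . * C]

GOTO = { [C → . D], [C → . x C y], [C → .], [C → x . C y], [D → . * C], [D → . * y], [D → . y], [D → .] }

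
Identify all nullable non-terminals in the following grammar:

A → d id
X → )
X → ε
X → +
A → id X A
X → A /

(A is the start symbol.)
{ 'X' }

A non-terminal is nullable if it can derive ε (the empty string): either it has an ε-production, or it has a production whose right-hand side consists entirely of nullable non-terminals.

ε-productions: X → ε
So X is immediately nullable.
No further non-terminal can be added: every production for the remaining non-terminals contains a terminal or a non-nullable non-terminal.
Nullable = { 'X' }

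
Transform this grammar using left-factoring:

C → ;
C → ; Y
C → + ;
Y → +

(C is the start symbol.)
C → ; C'
C' → ε
C' → Y
C → + ;
Y → +

Left-factoring transforms A → αβ₁ | αβ₂ into A → αA' and A' → β₁ | β₂
(α is the longest common prefix among the alternatives). Repeat until
no nonterminal has two alternatives with a common prefix.

Round 1: C has alternatives sharing prefix ';'. Introduce C': C → ; C'
  Add: C' → ε
  Add: C' → Y

No remaining common prefixes — done.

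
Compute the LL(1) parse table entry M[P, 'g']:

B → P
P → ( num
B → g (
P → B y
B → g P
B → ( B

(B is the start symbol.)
P → B y

To find M[P, 'g'], we find productions for P where 'g' is in the predict set (PREDICT(N → α) = (FIRST(α) \ {ε}) ∪ (FOLLOW(N) if α ⇒* ε)).

Relevant sets:
  FIRST(B) = { '(', 'g' }

P → ( num: PREDICT = { '(' }
P → B y: PREDICT = { '(', 'g' }
  'g' is in predict set, so this production goes in M[P, 'g']

M[P, 'g'] = P → B y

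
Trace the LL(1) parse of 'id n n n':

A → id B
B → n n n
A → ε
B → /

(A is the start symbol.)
LL(1) parsing maintains a stack (initially the start symbol over $) and the input. At each step: if the stack top is a terminal, match it against the current input token; if it is a non-terminal N, replace it with the RHS of M[N, lookahead] (the unique production whose predict set contains the lookahead).

Stack is shown with the top on the left.

Stack    Input       Action
---------------------------
A $      id n n n $  output A → id B
id B $   id n n n $  match 'id'
B $      n n n $     output B → n n n
n n n $  n n n $     match 'n'
n n $    n n $       match 'n'
n $      n $         match 'n'
$        $           accept

The string is accepted.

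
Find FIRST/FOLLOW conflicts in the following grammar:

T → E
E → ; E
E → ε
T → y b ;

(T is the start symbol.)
No FIRST/FOLLOW conflicts.

Nullable non-terminals: E, T.
FIRST sets used below: FIRST(E) = { ';', ε }

E: nullable alternative(s) E → ε; FOLLOW(E) = { $ }
  E → ; E: FIRST \ {ε} = { ';' } — disjoint from FOLLOW(E)
  E → ε: FIRST \ {ε} = { } — this is the only nullable alternative, skip

T: nullable alternative(s) T → E; FOLLOW(T) = { $ }
  T → E: FIRST \ {ε} = { ';' } — this is the only nullable alternative, skip
  T → y b ;: FIRST \ {ε} = { 'y' } — disjoint from FOLLOW(T)

No FIRST/FOLLOW conflicts found.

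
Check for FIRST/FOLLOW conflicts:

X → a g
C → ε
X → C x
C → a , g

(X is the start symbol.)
No FIRST/FOLLOW conflicts.

Nullable non-terminals: C.

C: nullable alternative(s) C → ε; FOLLOW(C) = { 'x' }
  C → ε: FIRST \ {ε} = { } — this is the only nullable alternative, skip
  C → a , g: FIRST \ {ε} = { 'a' } — disjoint from FOLLOW(C)

X has no nullable alternative, so no FIRST/FOLLOW check is needed there.

No FIRST/FOLLOW conflicts found.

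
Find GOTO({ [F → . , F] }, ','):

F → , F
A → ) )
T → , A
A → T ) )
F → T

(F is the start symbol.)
GOTO(I, ',') = CLOSURE({ [A → αX.β] : [A → α.Xβ] ∈ I, X = ',' })

Items with dot before ',', with the dot advanced:
  [F → . , F] → [F → , . F]
Closure of the advanced items:
  [F → , . F] has the dot before F: add [F → . , F], [F → . T]
  [F → . T] has the dot before T: add [T → . , A]

GOTO = { [F → , . F], [F → . , F], [F → . T], [T → . , A] }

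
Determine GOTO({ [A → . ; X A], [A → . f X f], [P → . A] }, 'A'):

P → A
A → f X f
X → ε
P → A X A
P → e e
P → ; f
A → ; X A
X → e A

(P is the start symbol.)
GOTO(I, 'A') = CLOSURE({ [A → αX.β] : [A → α.Xβ] ∈ I, X = 'A' })

Items with dot before 'A', with the dot advanced:
  [P → . A] → [P → A .]
Closure adds nothing (no advanced item has the dot before a non-terminal).

GOTO = { [P → A .] }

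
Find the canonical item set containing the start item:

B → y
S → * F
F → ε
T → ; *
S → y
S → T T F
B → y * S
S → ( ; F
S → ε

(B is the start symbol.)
{ [B → . y * S], [B → . y], [B' → . B] }

First, augment the grammar with B' → B
I₀ = CLOSURE({ [B' → . B] }):
  [B' → . B] has the dot before B: add [B → . y], [B → . y * S]
No further items can be added.

I₀ = { [B → . y * S], [B → . y], [B' → . B] }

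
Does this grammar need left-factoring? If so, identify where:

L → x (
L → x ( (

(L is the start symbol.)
Left-factoring is needed when two productions for the same non-terminal
share a common prefix on the right-hand side.

Productions for L:
  L → x (
  L → x ( (

Found common prefix 'x (' in productions for L

Answer: Yes, L has productions with common prefix 'x ('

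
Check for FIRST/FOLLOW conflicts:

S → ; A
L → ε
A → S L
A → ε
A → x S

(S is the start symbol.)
A FIRST/FOLLOW conflict occurs when a non-terminal N has a nullable alternative N → β (β ⇒* ε) and another alternative N → α with FIRST(α) ∩ FOLLOW(N) ≠ ∅: on such a lookahead the parser cannot decide between expanding α and letting N vanish via β.

Nullable non-terminals: A, L.
FIRST sets used below: FIRST(S) = { ';' }

A: nullable alternative(s) A → ε; FOLLOW(A) = { $ }
  A → S L: FIRST \ {ε} = { ';' } — disjoint from FOLLOW(A)
  A → ε: FIRST \ {ε} = { } — this is the only nullable alternative, skip
  A → x S: FIRST \ {ε} = { 'x' } — disjoint from FOLLOW(A)
L has a nullable alternative but only one production, so nothing to check.

S has no nullable alternative, so no FIRST/FOLLOW check is needed there.

No FIRST/FOLLOW conflicts found.

Answer: No FIRST/FOLLOW conflicts.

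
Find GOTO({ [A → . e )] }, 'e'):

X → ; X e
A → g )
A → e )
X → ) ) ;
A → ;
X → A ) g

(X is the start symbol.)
GOTO(I, 'e') = CLOSURE({ [A → αX.β] : [A → α.Xβ] ∈ I, X = 'e' })

Items with dot before 'e', with the dot advanced:
  [A → . e )] → [A → e . )]
Closure adds nothing (no advanced item has the dot before a non-terminal).

GOTO = { [A → e . )] }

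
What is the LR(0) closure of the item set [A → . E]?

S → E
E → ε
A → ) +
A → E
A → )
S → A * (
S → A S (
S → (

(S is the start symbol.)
Start with: [A → . E]
  [A → . E] has the dot before E: add [E → .]
No further items can be added.

CLOSURE = { [A → . E], [E → .] }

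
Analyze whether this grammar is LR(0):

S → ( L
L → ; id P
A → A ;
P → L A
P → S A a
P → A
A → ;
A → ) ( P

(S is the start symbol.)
No. Shift-reduce conflict between [A → ; .] and [L → ; . id P]

A grammar is LR(0) if no state in the canonical LR(0) collection has:
  - both a shift item (dot before a terminal) and a complete item (shift-reduce conflict), or
  - two or more complete items (reduce-reduce conflict; the accept item [S' → S .] counts as a complete item here).

Augment with S' → S and build the canonical LR(0) collection (I0 = CLOSURE({[S' → . S]}), then GOTO on every symbol after a dot until no new states appear). It has 19 states:
  I0: { [S → . ( L], [S' → . S] }  — shift
  I1: { [L → . ; id P], [S → ( . L] }  — shift
  I2: { [S' → S .] }  — accept
  I3: { [L → ; . id P] }  — shift
  I4: { [S → ( L .] }  — reduce
  I5: { [A → . ) ( P], [A → . ;], [A → . A ;], [L → . ; id P], [L → ; id . P], [P → . A], [P → . L A], [P → . S A a], [S → . ( L] }  — shift
  I6: { [A → ) . ( P] }  — shift
  I7: { [A → ; .], [L → ; . id P] }  — shift, reduce
  I8: { [A → A . ;], [P → A .] }  — shift, reduce
  I9: { [A → . ) ( P], [A → . ;], [A → . A ;], [P → L . A] }  — shift
  I10: { [L → ; id P .] }  — reduce
  I11: { [A → . ) ( P], [A → . ;], [A → . A ;], [P → S . A a] }  — shift
  I12: { [A → ; .] }  — reduce
  I13: { [A → A . ;], [P → S A . a] }  — shift
  I14: { [A → A ; .] }  — reduce
  I15: { [P → S A a .] }  — reduce
  I16: { [A → A . ;], [P → L A .] }  — shift, reduce
  I17: { [A → ) ( . P], [A → . ) ( P], [A → . ;], [A → . A ;], [L → . ; id P], [P → . A], [P → . L A], [P → . S A a], [S → . ( L] }  — shift
  I18: { [A → ) ( P .] }  — reduce

Conflict in state I7:
  Shift-reduce conflict between [A → ; .] and [L → ; . id P]
So the grammar is NOT LR(0).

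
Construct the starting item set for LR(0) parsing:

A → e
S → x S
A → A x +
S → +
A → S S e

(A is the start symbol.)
First, augment the grammar with A' → A
I₀ = CLOSURE({ [A' → . A] }):
  [A' → . A] has the dot before A: add [A → . e], [A → . A x +], [A → . S S e]
  [A → . S S e] has the dot before S: add [S → . x S], [S → . +]
No further items can be added.

I₀ = { [A → . A x +], [A → . S S e], [A → . e], [A' → . A], [S → . +], [S → . x S] }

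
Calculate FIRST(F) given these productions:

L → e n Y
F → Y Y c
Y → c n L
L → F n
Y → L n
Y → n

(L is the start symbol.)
FIRST sets of the other non-terminals involved (by the same procedure, iterated to a fixed point):
  FIRST(Y) = { 'c', 'e', 'n' }

From F → Y Y c:
  - Y is a non-terminal: add FIRST(Y) \ {ε} = { 'c', 'e', 'n' }
    Y is not nullable, so stop

Collecting: FIRST(F) = { 'c', 'e', 'n' }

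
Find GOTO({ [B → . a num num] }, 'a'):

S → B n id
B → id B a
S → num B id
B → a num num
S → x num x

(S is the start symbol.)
GOTO(I, 'a') = CLOSURE({ [A → αX.β] : [A → α.Xβ] ∈ I, X = 'a' })

Items with dot before 'a', with the dot advanced:
  [B → . a num num] → [B → a . num num]
Closure adds nothing (no advanced item has the dot before a non-terminal).

GOTO = { [B → a . num num] }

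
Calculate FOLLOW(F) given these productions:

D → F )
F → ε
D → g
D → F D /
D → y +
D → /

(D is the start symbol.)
To compute FOLLOW(F), find every occurrence of F on a right-hand side N → α F β: add FIRST(β) \ {ε}, and if β is empty or nullable also add FOLLOW(N). Iterate to a fixed point.

In D → F ): F is followed by ')', add FIRST(')') \ {ε} = { ')' }
In D → F D /: F is followed by D '/', add FIRST(D '/') \ {ε} = { ')', '/', 'g', 'y' }

Taking the union: FOLLOW(F) = { ')', '/', 'g', 'y' }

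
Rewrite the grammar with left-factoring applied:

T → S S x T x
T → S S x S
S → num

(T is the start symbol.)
Left-factoring transforms A → αβ₁ | αβ₂ into A → αA' and A' → β₁ | β₂
(α is the longest common prefix among the alternatives). Repeat until
no nonterminal has two alternatives with a common prefix.

Round 1: T has alternatives sharing prefix 'S S x'. Introduce T': T → S S x T'
  Add: T' → T x
  Add: T' → S

No remaining common prefixes — done.

Resulting grammar:
T → S S x T'
T' → T x
T' → S
S → num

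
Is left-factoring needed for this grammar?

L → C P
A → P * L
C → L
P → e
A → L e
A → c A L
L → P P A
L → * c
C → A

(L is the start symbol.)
No, left-factoring is not needed

Left-factoring is needed when two productions for the same non-terminal
share a common prefix on the right-hand side.

Productions for L:
  L → C P
  L → P P A
  L → * c
Productions for A:
  A → P * L
  A → L e
  A → c A L
Productions for C:
  C → L
  C → A

No common prefixes found.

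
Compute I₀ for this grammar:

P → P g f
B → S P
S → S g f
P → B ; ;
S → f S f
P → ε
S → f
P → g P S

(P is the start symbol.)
First, augment the grammar with P' → P
I₀ = CLOSURE({ [P' → . P] }):
  [P' → . P] has the dot before P: add [P → . P g f], [P → . B ; ;], [P → .], [P → . g P S]
  [P → . B ; ;] has the dot before B: add [B → . S P]
  [B → . S P] has the dot before S: add [S → . S g f], [S → . f S f], [S → . f]
No further items can be added.

I₀ = { [B → . S P], [P → . B ; ;], [P → . P g f], [P → . g P S], [P → .], [P' → . P], [S → . S g f], [S → . f S f], [S → . f] }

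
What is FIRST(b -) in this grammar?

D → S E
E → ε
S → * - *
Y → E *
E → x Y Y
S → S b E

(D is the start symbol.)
To compute FIRST(b -), process the symbols left to right:
Symbol b is a terminal. Add 'b' and stop.
FIRST(b -) = { 'b' }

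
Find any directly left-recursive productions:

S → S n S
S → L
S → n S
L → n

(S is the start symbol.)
Yes, S is left-recursive

Direct left recursion occurs when N → N α for some non-terminal N (the right-hand side begins with the left-hand side itself).

S → S n S: LEFT RECURSIVE (starts with S)
S → L: starts with L
S → n S: starts with n
L → n: starts with n

The grammar has direct left recursion on: S.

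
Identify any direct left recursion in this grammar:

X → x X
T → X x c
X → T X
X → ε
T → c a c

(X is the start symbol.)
X → x X: starts with x
T → X x c: starts with X
X → T X: starts with T
X → ε: starts with ε
T → c a c: starts with c

No direct left recursion found.

Answer: No direct left recursion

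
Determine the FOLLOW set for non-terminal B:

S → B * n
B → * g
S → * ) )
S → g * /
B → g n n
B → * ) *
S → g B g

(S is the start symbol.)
To compute FOLLOW(B), find every occurrence of B on a right-hand side N → α B β: add FIRST(β) \ {ε}, and if β is empty or nullable also add FOLLOW(N). Iterate to a fixed point.

In S → B * n: B is followed by '*' n, add FIRST('*' n) \ {ε} = { '*' }
In S → g B g: B is followed by g, add FIRST(g) \ {ε} = { 'g' }

Taking the union: FOLLOW(B) = { '*', 'g' }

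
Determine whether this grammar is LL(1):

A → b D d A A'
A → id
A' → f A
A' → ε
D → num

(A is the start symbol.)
Relevant sets:
  FOLLOW(A') = { $, 'f' }

For A:
  PREDICT(A → b D d A A') = { 'b' }
  PREDICT(A → id) = { 'id' }
For A':
  PREDICT(A' → f A) = { 'f' }
  PREDICT(A' → ε) = { $, 'f' }
D has a single production, so nothing to check there.

Conflict found: Predict set conflict for A': { 'f' }
The grammar is NOT LL(1).

Answer: No. Predict set conflict for A': { 'f' }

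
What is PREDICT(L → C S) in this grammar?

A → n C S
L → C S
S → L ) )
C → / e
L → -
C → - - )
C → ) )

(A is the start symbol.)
{ ')', '-', '/' }

PREDICT(L → C S) = (FIRST(RHS) \ {ε}) ∪ (FOLLOW(L) if ε ∈ FIRST(RHS), i.e. RHS ⇒* ε)
FIRST(C) = { ')', '-', '/' }
FIRST(C S) = { ')', '-', '/' }
ε ∉ FIRST(C S), so FOLLOW(L) is not added.
PREDICT(L → C S) = { ')', '-', '/' }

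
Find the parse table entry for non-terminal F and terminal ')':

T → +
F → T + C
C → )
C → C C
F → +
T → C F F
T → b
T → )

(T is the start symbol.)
To find M[F, ')'], we find productions for F where ')' is in the predict set (PREDICT(N → α) = (FIRST(α) \ {ε}) ∪ (FOLLOW(N) if α ⇒* ε)).

Relevant sets:
  FIRST(T) = { ')', '+', 'b' }

F → T + C: PREDICT = { ')', '+', 'b' }
  ')' is in predict set, so this production goes in M[F, ')']
F → +: PREDICT = { '+' }

M[F, ')'] = F → T + C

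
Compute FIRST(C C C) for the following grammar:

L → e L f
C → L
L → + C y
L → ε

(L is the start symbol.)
FIRST sets of the non-terminals involved (from the grammar, by fixed-point iteration):
  FIRST(C) = { '+', 'e', ε }

To compute FIRST(C C C), process the symbols left to right:
Symbol C is a non-terminal. Add FIRST(C) \ {ε} = { '+', 'e' }
C is nullable (ε ∈ FIRST(C)), continue to the next symbol.
Symbol C is a non-terminal. Add FIRST(C) \ {ε} = { '+', 'e' }
C is nullable (ε ∈ FIRST(C)), continue to the next symbol.
Symbol C is a non-terminal. Add FIRST(C) \ {ε} = { '+', 'e' }
C is nullable (ε ∈ FIRST(C)), continue to the next symbol.
All symbols are nullable, so ε is in the result.
FIRST(C C C) = { '+', 'e', ε }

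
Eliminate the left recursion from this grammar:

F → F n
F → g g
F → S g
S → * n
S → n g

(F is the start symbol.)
F → g g F'
F → S g F'
F' → n F'
F' → ε
S → * n
S → n g

F is directly left-recursive. The standard transformation for
  A → A α₁ | ... | A α_m | β₁ | ... | β_n
is
  A  → β₁ A' | ... | β_n A'
  A' → α₁ A' | ... | α_m A' | ε

F → g g becomes F → g g F'
F → S g becomes F → S g F'
F → F n becomes F' → n F'
Add F' → ε

Productions for other non-terminals are unchanged:
  S → * n
  S → n g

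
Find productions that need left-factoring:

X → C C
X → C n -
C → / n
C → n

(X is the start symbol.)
Left-factoring is needed when two productions for the same non-terminal
share a common prefix on the right-hand side.

Productions for X:
  X → C C
  X → C n -
Productions for C:
  C → / n
  C → n

Found common prefix 'C' in productions for X

Answer: Yes, X has productions with common prefix 'C'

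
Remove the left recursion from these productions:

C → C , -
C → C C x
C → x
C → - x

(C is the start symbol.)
C → x C'
C → - x C'
C' → , - C'
C' → C x C'
C' → ε

C is directly left-recursive. The standard transformation for
  A → A α₁ | ... | A α_m | β₁ | ... | β_n
is
  A  → β₁ A' | ... | β_n A'
  A' → α₁ A' | ... | α_m A' | ε

C → x becomes C → x C'
C → - x becomes C → - x C'
C → C , - becomes C' → , - C'
C → C C x becomes C' → C x C'
Add C' → ε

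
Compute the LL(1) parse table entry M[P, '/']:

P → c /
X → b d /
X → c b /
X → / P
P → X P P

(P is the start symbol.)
To find M[P, '/'], we find productions for P where '/' is in the predict set (PREDICT(N → α) = (FIRST(α) \ {ε}) ∪ (FOLLOW(N) if α ⇒* ε)).

Relevant sets:
  FIRST(X) = { '/', 'b', 'c' }

P → c /: PREDICT = { 'c' }
P → X P P: PREDICT = { '/', 'b', 'c' }
  '/' is in predict set, so this production goes in M[P, '/']

M[P, '/'] = P → X P P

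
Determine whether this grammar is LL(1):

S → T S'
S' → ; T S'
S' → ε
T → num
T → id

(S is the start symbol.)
A grammar is LL(1) if for each non-terminal N with multiple productions, the predict sets of those productions are pairwise disjoint, where PREDICT(N → α) = (FIRST(α) \ {ε}) ∪ (FOLLOW(N) if α ⇒* ε).

Relevant sets:
  FOLLOW(S') = { $ }

For S':
  PREDICT(S' → ';' T S') = { ';' }
  PREDICT(S' → ε) = { $ }
For T:
  PREDICT(T → num) = { 'num' }
  PREDICT(T → id) = { 'id' }
S has a single production, so nothing to check there.

All predict sets are disjoint. The grammar IS LL(1).

Answer: Yes, the grammar is LL(1).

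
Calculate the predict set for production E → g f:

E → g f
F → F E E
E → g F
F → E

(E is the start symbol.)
PREDICT(E → g f) = (FIRST(RHS) \ {ε}) ∪ (FOLLOW(E) if ε ∈ FIRST(RHS), i.e. RHS ⇒* ε)
FIRST(g f) = { 'g' }
ε ∉ FIRST(g f), so FOLLOW(E) is not added.
PREDICT(E → g f) = { 'g' }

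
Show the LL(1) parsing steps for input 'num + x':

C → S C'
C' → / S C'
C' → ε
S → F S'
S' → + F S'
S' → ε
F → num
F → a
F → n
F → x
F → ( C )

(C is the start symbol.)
LL(1) parsing maintains a stack (initially the start symbol over $) and the input. At each step: if the stack top is a terminal, match it against the current input token; if it is a non-terminal N, replace it with the RHS of M[N, lookahead] (the unique production whose predict set contains the lookahead).

Stack is shown with the top on the left.

Stack        Input      Action
------------------------------
C $          num + x $  output C → S C'
S C' $       num + x $  output S → F S'
F S' C' $    num + x $  output F → num
num S' C' $  num + x $  match 'num'
S' C' $      + x $      output S' → + F S'
+ F S' C' $  + x $      match '+'
F S' C' $    x $        output F → x
x S' C' $    x $        match 'x'
S' C' $      $          output S' → ε
C' $         $          output C' → ε
$            $          accept

The string is accepted.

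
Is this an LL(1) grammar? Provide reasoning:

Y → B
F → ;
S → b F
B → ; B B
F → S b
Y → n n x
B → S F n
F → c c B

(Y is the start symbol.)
A grammar is LL(1) if for each non-terminal N with multiple productions, the predict sets of those productions are pairwise disjoint, where PREDICT(N → α) = (FIRST(α) \ {ε}) ∪ (FOLLOW(N) if α ⇒* ε).

Relevant sets:
  FIRST(B) = { ';', 'b' }
  FIRST(S) = { 'b' }

For Y:
  PREDICT(Y → B) = { ';', 'b' }
  PREDICT(Y → n n x) = { 'n' }
For F:
  PREDICT(F → ';') = { ';' }
  PREDICT(F → S b) = { 'b' }
  PREDICT(F → c c B) = { 'c' }
For B:
  PREDICT(B → ';' B B) = { ';' }
  PREDICT(B → S F n) = { 'b' }
S has a single production, so nothing to check there.

All predict sets are disjoint. The grammar IS LL(1).

Answer: Yes, the grammar is LL(1).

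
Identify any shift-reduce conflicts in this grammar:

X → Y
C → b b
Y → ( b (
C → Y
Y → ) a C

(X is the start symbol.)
No shift-reduce conflicts

A shift-reduce conflict occurs when an LR(0) state has both:
  - a complete (reduce) item [A → α .] (dot at the end), and
  - a shift item [B → β . c γ] (dot before a terminal).

Augment with X' → X and build the canonical LR(0) collection (I0 = CLOSURE({[X' → . X]}), then GOTO on every symbol after a dot until no new states appear). It has 12 states:
  I0: { [X → . Y], [X' → . X], [Y → . ( b (], [Y → . ) a C] }  — shift
  I1: { [Y → ( . b (] }  — shift
  I2: { [Y → ) . a C] }  — shift
  I3: { [X' → X .] }  — accept
  I4: { [X → Y .] }  — reduce
  I5: { [C → . Y], [C → . b b], [Y → ) a . C], [Y → . ( b (], [Y → . ) a C] }  — shift
  I6: { [Y → ) a C .] }  — reduce
  I7: { [C → Y .] }  — reduce
  I8: { [C → b . b] }  — shift
  I9: { [C → b b .] }  — reduce
  I10: { [Y → ( b . (] }  — shift
  I11: { [Y → ( b ( .] }  — reduce

No state contains both a complete item and a shift item.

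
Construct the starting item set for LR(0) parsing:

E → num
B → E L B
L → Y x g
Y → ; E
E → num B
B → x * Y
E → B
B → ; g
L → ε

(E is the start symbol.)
First, augment the grammar with E' → E
I₀ = CLOSURE({ [E' → . E] }):
  [E' → . E] has the dot before E: add [E → . num], [E → . num B], [E → . B]
  [E → . B] has the dot before B: add [B → . E L B], [B → . x * Y], [B → . ; g]
No further items can be added.

I₀ = { [B → . ; g], [B → . E L B], [B → . x * Y], [E → . B], [E → . num B], [E → . num], [E' → . E] }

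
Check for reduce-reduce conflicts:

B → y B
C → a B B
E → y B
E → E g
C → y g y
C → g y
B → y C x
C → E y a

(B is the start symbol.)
Yes — I9: [B → y B .] vs [E → y B .]; I11: [C → g y .] vs [C → y g y .]

A reduce-reduce conflict occurs when an LR(0) state has two complete items [A → α .] and [B → β .] — both call for a reduction, and with no lookahead the parser cannot choose between them.

Augment with B' → B and build the canonical LR(0) collection (I0 = CLOSURE({[B' → . B]}), then GOTO on every symbol after a dot until no new states appear). It has 19 states:
  I0: { [B → . y B], [B → . y C x], [B' → . B] }  — shift
  I1: { [B' → B .] }  — accept
  I2: { [B → . y B], [B → . y C x], [B → y . B], [B → y . C x], [C → . E y a], [C → . a B B], [C → . g y], [C → . y g y], [E → . E g], [E → . y B] }  — shift
  I3: { [B → y B .] }  — reduce
  I4: { [B → y C . x] }  — shift
  I5: { [C → E . y a], [E → E . g] }  — shift
  I6: { [B → . y B], [B → . y C x], [C → a . B B] }  — shift
  I7: { [C → g . y] }  — shift
  I8: { [B → . y B], [B → . y C x], [B → y . B], [B → y . C x], [C → . E y a], [C → . a B B], [C → . g y], [C → . y g y], [C → y . g y], [E → . E g], [E → . y B], [E → y . B] }  — shift
  I9: { [B → y B .], [E → y B .] }  — 2 reduces
  I10: { [C → g . y], [C → y g . y] }  — shift
  I11: { [C → g y .], [C → y g y .] }  — 2 reduces
  I12: { [C → g y .] }  — reduce
  I13: { [B → . y B], [B → . y C x], [C → a B . B] }  — shift
  I14: { [C → a B B .] }  — reduce
  I15: { [E → E g .] }  — reduce
  I16: { [C → E y . a] }  — shift
  I17: { [C → E y a .] }  — reduce
  I18: { [B → y C x .] }  — reduce

I9 contains complete items [B → y B .], [E → y B .] — reduce-reduce conflict.
I11 contains complete items [C → g y .], [C → y g y .] — reduce-reduce conflict.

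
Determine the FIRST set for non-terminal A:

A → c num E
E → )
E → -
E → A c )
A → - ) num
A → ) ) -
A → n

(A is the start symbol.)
{ ')', '-', 'c', 'n' }

To compute FIRST(A), examine every production with A on the left-hand side, reading each right-hand side left to right until a non-nullable symbol is reached.

From A → c num E:
  - c is a terminal: add 'c' and stop
From A → - ) num:
  - '-' is a terminal: add '-' and stop
From A → ) ) -:
  - ')' is a terminal: add ')' and stop
From A → n:
  - n is a terminal: add 'n' and stop

Collecting: FIRST(A) = { ')', '-', 'c', 'n' }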